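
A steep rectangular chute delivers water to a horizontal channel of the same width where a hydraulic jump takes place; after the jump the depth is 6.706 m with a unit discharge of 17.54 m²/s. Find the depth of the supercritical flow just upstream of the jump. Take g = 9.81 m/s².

V₂ = q/y₂ = 17.54/6.706 = 2.616 m/s; Fr₂ = V₂/√(g·y₂) = 0.3225.
Applying the sequent-depth relation in reverse, y₁/y₂ = ½[√(1 + 8Fr₂²) − 1] = ½[√1.8319 − 1] = 0.1767.
y₁ = 0.1767 × 6.706 = 1.185 m.

y₁ = 1.185 m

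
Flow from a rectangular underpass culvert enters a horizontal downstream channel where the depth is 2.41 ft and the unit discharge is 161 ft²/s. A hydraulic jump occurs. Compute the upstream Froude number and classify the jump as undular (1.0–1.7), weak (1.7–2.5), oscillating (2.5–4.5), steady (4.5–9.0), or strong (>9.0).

Fr₁ = 7.58; steady jump

V₁ = q/y₁ = 161/2.41 = 66.8 ft/s. Fr₁ = V₁/√(g·y₁) = 66.8/√(32.2×2.41) = 7.58.
Fr₁ = 7.58 lies in the steady range.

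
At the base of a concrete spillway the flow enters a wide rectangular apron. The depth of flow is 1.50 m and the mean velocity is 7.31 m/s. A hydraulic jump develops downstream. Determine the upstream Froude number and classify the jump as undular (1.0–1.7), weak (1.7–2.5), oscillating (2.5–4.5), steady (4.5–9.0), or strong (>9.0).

Fr₁ = 1.91; weak jump

Fr₁ = V₁/√(g·y₁) = 7.31/√(9.81×1.50) = 1.91.
Fr₁ = 1.91 lies in the weak range.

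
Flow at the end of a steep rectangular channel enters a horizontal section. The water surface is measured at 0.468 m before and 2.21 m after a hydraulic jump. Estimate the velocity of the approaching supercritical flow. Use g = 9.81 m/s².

V₁ = 7.88 m/s

For a rectangular channel the momentum equation gives q² = ½·g·y₁·y₂·(y₁ + y₂) = ½×9.81×0.468×2.21×2.68 = 13.6.
q = √13.6 = 3.69 m²/s.
V₁ = q/y₁ = 3.69/0.468 = 7.88 m/s.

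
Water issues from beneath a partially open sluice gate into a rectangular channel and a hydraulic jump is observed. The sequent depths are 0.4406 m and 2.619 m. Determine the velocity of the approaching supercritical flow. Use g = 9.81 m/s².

V₁ = 9.445 m/s

For a rectangular channel the momentum equation gives q² = ½·g·y₁·y₂·(y₁ + y₂) = ½×9.81×0.4406×2.619×3.060 = 17.32.
q = √17.32 = 4.161 m²/s.
V₁ = q/y₁ = 4.161/0.4406 = 9.445 m/s.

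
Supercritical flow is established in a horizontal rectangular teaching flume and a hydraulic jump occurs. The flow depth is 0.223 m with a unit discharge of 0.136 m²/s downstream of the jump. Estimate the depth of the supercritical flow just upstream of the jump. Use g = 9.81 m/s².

V₂ = q/y₂ = 0.136/0.223 = 0.610 m/s; Fr₂ = V₂/√(g·y₂) = 0.412.
From the momentum equation (using Fr₂), y₁/y₂ = ½[√(1 + 8Fr₂²) − 1] = ½[√2.360 − 1] = 0.268.
y₁ = 0.268 × 0.223 = 0.0598 m.

y₁ = 0.0598 m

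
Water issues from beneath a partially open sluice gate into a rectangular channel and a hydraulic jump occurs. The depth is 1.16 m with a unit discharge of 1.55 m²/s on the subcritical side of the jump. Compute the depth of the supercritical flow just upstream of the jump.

y₁ = 0.291 m

V₂ = q/y₂ = 1.55/1.16 = 1.34 m/s; Fr₂ = V₂/√(g·y₂) = 0.396.
The Bélanger relation is symmetric: y₁/y₂ = ½[√(1 + 8Fr₂²) − 1] = ½[√2.255 − 1] = 0.251.
y₁ = 0.251 × 1.16 = 0.291 m.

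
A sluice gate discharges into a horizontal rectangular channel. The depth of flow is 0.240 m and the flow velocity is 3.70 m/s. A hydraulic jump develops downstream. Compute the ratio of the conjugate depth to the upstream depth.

y₂/y₁ = 2.95

Fr₁ = V₁/√(g·y₁) = 3.70/√(9.81×0.240) = 2.41.
Sequent-depth ratio: y₂/y₁ = ½[√(1 + 8Fr₁²) − 1] = ½[√47.52 − 1] = 2.95.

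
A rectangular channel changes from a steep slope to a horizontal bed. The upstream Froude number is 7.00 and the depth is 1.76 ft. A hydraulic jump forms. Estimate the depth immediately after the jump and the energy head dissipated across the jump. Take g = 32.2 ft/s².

Fr₁ = 7.00 (given).
Conjugate-depth relation: y₂/y₁ = ½[√(1 + 8Fr₁²) − 1] = ½[√393.0 − 1] = 9.41.
y₂ = 9.41 × 1.76 = 16.6 ft.
Head loss: ΔE = (y₂ − y₁)³/(4y₁y₂) = (16.6 − 1.76)³/(4×1.76×16.6) = 3245/117 = 27.8 ft.

y₂ = 16.6 ft; ΔE = 27.8 ft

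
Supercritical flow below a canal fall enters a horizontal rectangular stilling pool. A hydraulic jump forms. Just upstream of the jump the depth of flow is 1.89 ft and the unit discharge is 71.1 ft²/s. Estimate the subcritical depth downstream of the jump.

V₁ = q/y₁ = 71.1/1.89 = 37.6 ft/s. Fr₁ = V₁/√(g·y₁) = 37.6/√(32.2×1.89) = 4.82.
Conjugate-depth relation: y₂/y₁ = ½[√(1 + 8Fr₁²) − 1] = ½[√187.0 − 1] = 6.34.
y₂ = 6.34 × 1.89 = 12.0 ft.

y₂ = 12.0 ft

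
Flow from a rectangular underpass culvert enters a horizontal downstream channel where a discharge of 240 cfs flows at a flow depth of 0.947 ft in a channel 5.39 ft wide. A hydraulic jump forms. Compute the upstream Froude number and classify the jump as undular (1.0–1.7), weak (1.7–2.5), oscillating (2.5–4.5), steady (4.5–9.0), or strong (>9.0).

q = Q/b = 240/5.39 = 44.5 ft²/s; V₁ = q/y₁ = 47.0 ft/s. Fr₁ = V₁/√(g·y₁) = 8.51.
Fr₁ = 8.51 lies in the steady range.

Fr₁ = 8.51; steady jump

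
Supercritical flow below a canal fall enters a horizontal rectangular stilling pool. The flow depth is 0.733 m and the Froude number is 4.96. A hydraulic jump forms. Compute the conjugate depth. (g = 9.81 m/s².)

y₂ = 4.79 m

Fr₁ = 4.96 (given).
Conjugate-depth relation: y₂/y₁ = ½[√(1 + 8Fr₁²) − 1] = ½[√197.8 − 1] = 6.53.
y₂ = 6.53 × 0.733 = 4.79 m.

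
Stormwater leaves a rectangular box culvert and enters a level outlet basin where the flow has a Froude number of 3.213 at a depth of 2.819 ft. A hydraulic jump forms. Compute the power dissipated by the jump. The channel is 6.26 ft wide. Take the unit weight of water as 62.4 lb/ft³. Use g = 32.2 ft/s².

Fr₁ = 3.213 (given).
Bélanger equation: y₂/y₁ = ½[√(1 + 8Fr₁²) − 1] = ½[√83.587 − 1] = 4.071.
y₂ = 4.071 × 2.819 = 11.48 ft.
Head loss: ΔE = (y₂ − y₁)³/(4y₁y₂) = (11.48 − 2.819)³/(4×2.819×11.48) = 649.0/129.4 = 5.015 ft.
V₁ = Fr₁·√(g·y₁) = 3.213×√(32.2×2.819) = 30.61 ft/s; q = V₁·y₁ = 86.29 ft²/s. Q = q·b = 86.29 × 6.26 = 540.2 cfs. P = γ·Q·ΔE/550 = 62.4 × 540.2 × 5.015 / 550 = 307.4 hp.

P = 307.4 hp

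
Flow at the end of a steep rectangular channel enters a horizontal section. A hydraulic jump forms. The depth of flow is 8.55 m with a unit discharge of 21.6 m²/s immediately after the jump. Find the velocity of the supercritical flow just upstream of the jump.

V₂ = q/y₂ = 21.6/8.55 = 2.53 m/s; Fr₂ = V₂/√(g·y₂) = 0.276.
The Bélanger relation is symmetric: y₁/y₂ = ½[√(1 + 8Fr₂²) − 1] = ½[√1.609 − 1] = 0.134.
y₁ = 0.134 × 8.55 = 1.15 m.
V₁ = q/y₁ = 21.6/1.15 = 18.8 m/s.

V₁ = 18.8 m/s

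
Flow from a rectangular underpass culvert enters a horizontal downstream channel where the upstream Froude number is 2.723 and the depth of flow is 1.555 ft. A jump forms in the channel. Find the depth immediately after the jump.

y₂ = 5.261 ft

Fr₁ = 2.723 (given).
From the momentum equation for a rectangular channel, y₂/y₁ = ½[√(1 + 8Fr₁²) − 1] = ½[√60.318 − 1] = 3.383.
y₂ = 3.383 × 1.555 = 5.261 ft.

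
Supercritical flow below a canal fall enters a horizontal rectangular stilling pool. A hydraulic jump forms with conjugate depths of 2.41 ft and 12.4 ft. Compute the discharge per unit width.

For a rectangular channel the momentum equation gives q² = ½·g·y₁·y₂·(y₁ + y₂) = ½×32.2×2.41×12.4×14.8 = 7126.
q = √7126 = 84.4 ft²/s.

q = 84.4 ft²/s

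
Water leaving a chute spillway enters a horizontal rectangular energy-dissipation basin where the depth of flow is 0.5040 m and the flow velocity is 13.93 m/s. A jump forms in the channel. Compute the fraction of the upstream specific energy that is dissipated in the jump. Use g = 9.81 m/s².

Fr₁ = V₁/√(g·y₁) = 13.93/√(9.81×0.5040) = 6.265.
Conjugate-depth relation: y₂/y₁ = ½[√(1 + 8Fr₁²) − 1] = ½[√314.97 − 1] = 8.374.
y₂ = 8.374 × 0.5040 = 4.220 m.
E₁ = y₁ + V₁²/2g = 10.39 m. ΔE = (y₂ − y₁)³/(4y₁y₂) = 6.033 m. ΔE/E₁ = 6.033/10.39 = 0.580.

ΔE/E₁ = 0.580 (58.0%)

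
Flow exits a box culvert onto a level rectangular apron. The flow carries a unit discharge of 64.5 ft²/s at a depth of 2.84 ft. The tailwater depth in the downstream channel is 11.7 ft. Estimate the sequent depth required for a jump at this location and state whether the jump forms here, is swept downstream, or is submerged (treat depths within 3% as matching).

y₂ = 8.22 ft; the jump is submerged

V₁ = q/y₁ = 64.5/2.84 = 22.7 ft/s. Fr₁ = V₁/√(g·y₁) = 22.7/√(32.2×2.84) = 2.37.
From the momentum equation for a rectangular channel, y₂/y₁ = ½[√(1 + 8Fr₁²) − 1] = ½[√46.12 − 1] = 2.90.
y₂ = 2.90 × 2.84 = 8.22 ft.
Tailwater y_tw = 11.7 ft: y_tw > y₂, so the jump is submerged.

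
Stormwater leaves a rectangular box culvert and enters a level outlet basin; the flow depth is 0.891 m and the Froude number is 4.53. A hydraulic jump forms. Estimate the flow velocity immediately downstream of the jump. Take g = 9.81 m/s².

Fr₁ = 4.53 (given).
Conjugate-depth relation: y₂/y₁ = ½[√(1 + 8Fr₁²) − 1] = ½[√165.2 − 1] = 5.93.
y₂ = 5.93 × 0.891 = 5.28 m.
V₁ = Fr₁·√(g·y₁) = 4.53×√(9.81×0.891) = 13.4 m/s; q = V₁·y₁ = 11.9 m²/s.
V₂ = q/y₂ = 11.9/5.28 = 2.26 m/s.

V₂ = 2.26 m/s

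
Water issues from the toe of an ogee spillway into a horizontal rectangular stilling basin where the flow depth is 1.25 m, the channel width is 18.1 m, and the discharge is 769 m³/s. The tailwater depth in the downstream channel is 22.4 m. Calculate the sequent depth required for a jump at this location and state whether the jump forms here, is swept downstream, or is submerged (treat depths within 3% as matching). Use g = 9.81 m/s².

q = Q/b = 769/18.1 = 42.5 m²/s; V₁ = q/y₁ = 34.0 m/s. Fr₁ = V₁/√(g·y₁) = 9.71.
Sequent-depth ratio: y₂/y₁ = ½[√(1 + 8Fr₁²) − 1] = ½[√754.7 − 1] = 13.2.
y₂ = 13.2 × 1.25 = 16.5 m.
Tailwater y_tw = 22.4 m: y_tw > y₂, so the jump is submerged.

y₂ = 16.5 m; the jump is submerged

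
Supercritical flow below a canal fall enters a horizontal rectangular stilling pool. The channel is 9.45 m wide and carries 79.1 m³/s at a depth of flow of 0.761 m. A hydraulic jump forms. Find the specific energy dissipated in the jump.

ΔE = 2.73 m

q = Q/b = 79.1/9.45 = 8.37 m²/s; V₁ = q/y₁ = 11.0 m/s. Fr₁ = V₁/√(g·y₁) = 4.03.
By Bélanger, y₂/y₁ = ½[√(1 + 8Fr₁²) − 1] = ½[√130.6 − 1] = 5.22.
y₂ = 5.22 × 0.761 = 3.97 m.
V₂ = q/y₂ = 8.37/3.97 = 2.11 m/s. E₁ = y₁ + V₁²/2g = 6.93 m; E₂ = y₂ + V₂²/2g = 4.20 m. ΔE = E₁ − E₂ = 2.73 m.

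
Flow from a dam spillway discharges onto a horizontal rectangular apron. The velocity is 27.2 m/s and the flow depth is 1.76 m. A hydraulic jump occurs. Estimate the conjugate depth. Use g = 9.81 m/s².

y₂ = 15.4 m

Fr₁ = V₁/√(g·y₁) = 27.2/√(9.81×1.76) = 6.55.
Sequent-depth ratio: y₂/y₁ = ½[√(1 + 8Fr₁²) − 1] = ½[√343.8 − 1] = 8.77.
y₂ = 8.77 × 1.76 = 15.4 m.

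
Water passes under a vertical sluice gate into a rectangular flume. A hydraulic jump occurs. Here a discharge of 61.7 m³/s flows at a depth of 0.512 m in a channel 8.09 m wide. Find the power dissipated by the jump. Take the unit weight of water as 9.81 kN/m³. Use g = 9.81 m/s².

P = 4307 kW

q = Q/b = 61.7/8.09 = 7.63 m²/s; V₁ = q/y₁ = 14.9 m/s. Fr₁ = V₁/√(g·y₁) = 6.65.
By Bélanger, y₂/y₁ = ½[√(1 + 8Fr₁²) − 1] = ½[√354.4 − 1] = 8.91.
y₂ = 8.91 × 0.512 = 4.56 m.
V₂ = q/y₂ = 7.63/4.56 = 1.67 m/s. E₁ = y₁ + V₁²/2g = 11.8 m; E₂ = y₂ + V₂²/2g = 4.71 m. ΔE = E₁ − E₂ = 7.12 m.
P = γ·Q·ΔE = 9.81 × 61.7 × 7.12 = 4307 kW.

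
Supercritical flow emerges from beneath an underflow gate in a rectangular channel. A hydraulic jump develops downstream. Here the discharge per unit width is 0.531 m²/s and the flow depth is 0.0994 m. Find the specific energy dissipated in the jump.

V₁ = q/y₁ = 0.531/0.0994 = 5.34 m/s. Fr₁ = V₁/√(g·y₁) = 5.34/√(9.81×0.0994) = 5.41.
Bélanger equation: y₂/y₁ = ½[√(1 + 8Fr₁²) − 1] = ½[√235.1 − 1] = 7.17.
y₂ = 7.17 × 0.0994 = 0.712 m.
Head loss: ΔE = (y₂ − y₁)³/(4y₁y₂) = (0.712 − 0.0994)³/(4×0.0994×0.712) = 0.230/0.283 = 0.813 m.

ΔE = 0.813 m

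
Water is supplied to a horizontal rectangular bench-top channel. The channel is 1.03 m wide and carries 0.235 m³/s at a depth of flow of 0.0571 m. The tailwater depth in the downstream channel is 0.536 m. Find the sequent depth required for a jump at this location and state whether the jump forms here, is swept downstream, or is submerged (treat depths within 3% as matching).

y₂ = 0.404 m; the jump is submerged

q = Q/b = 0.235/1.03 = 0.228 m²/s; V₁ = q/y₁ = 4.00 m/s. Fr₁ = V₁/√(g·y₁) = 5.34.
From the momentum equation for a rectangular channel, y₂/y₁ = ½[√(1 + 8Fr₁²) − 1] = ½[√229.0 − 1] = 7.07.
y₂ = 7.07 × 0.0571 = 0.404 m.
Tailwater y_tw = 0.536 m: y_tw > y₂, so the jump is submerged.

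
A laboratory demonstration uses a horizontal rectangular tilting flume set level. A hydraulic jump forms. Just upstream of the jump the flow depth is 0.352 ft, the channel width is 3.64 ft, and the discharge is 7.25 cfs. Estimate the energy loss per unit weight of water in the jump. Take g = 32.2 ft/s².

ΔE = 0.0366 ft

q = Q/b = 7.25/3.64 = 1.99 ft²/s; V₁ = q/y₁ = 5.66 ft/s. Fr₁ = V₁/√(g·y₁) = 1.68.
By Bélanger, y₂/y₁ = ½[√(1 + 8Fr₁²) − 1] = ½[√23.60 − 1] = 1.93.
y₂ = 1.93 × 0.352 = 0.679 ft.
V₂ = q/y₂ = 1.99/0.679 = 2.93 ft/s. E₁ = y₁ + V₁²/2g = 0.849 ft; E₂ = y₂ + V₂²/2g = 0.813 ft. ΔE = E₁ − E₂ = 0.0366 ft.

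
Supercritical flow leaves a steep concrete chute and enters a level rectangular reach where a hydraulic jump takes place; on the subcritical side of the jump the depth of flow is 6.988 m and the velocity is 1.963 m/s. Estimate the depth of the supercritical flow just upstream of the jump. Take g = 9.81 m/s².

y₁ = 0.7129 m

Fr₂ = V₂/√(g·y₂) = 1.963/√(9.81×6.988) = 0.2371.
From the momentum equation (using Fr₂), y₁/y₂ = ½[√(1 + 8Fr₂²) − 1] = ½[√1.4497 − 1] = 0.1020.
y₁ = 0.1020 × 6.988 = 0.7129 m.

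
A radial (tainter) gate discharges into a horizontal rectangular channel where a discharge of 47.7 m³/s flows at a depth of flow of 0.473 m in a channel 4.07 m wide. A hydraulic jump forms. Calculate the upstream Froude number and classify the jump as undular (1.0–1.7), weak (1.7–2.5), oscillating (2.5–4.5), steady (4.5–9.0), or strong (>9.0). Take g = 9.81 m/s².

q = Q/b = 47.7/4.07 = 11.7 m²/s; V₁ = q/y₁ = 24.8 m/s. Fr₁ = V₁/√(g·y₁) = 11.5.
Fr₁ = 11.5 lies in the strong range.

Fr₁ = 11.5; strong jump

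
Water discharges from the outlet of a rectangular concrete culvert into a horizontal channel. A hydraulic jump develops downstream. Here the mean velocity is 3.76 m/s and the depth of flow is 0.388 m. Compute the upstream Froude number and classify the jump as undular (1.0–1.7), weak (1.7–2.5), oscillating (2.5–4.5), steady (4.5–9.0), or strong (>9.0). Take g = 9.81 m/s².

Fr₁ = V₁/√(g·y₁) = 3.76/√(9.81×0.388) = 1.93.
Fr₁ = 1.93 lies in the weak range.

Fr₁ = 1.93; weak jump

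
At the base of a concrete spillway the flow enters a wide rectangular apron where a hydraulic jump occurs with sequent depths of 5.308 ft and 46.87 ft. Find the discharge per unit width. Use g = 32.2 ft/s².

q = 457.2 ft²/s

For a rectangular channel the momentum equation gives q² = ½·g·y₁·y₂·(y₁ + y₂) = ½×32.2×5.308×46.87×52.18 = 208997.
q = √208997 = 457.2 ft²/s.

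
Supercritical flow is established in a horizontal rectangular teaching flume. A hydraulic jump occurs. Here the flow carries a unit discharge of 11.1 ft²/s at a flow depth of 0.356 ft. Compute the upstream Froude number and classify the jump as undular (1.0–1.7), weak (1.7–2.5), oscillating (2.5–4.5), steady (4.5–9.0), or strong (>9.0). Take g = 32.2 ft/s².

V₁ = q/y₁ = 11.1/0.356 = 31.2 ft/s. Fr₁ = V₁/√(g·y₁) = 31.2/√(32.2×0.356) = 9.21.
Fr₁ = 9.21 lies in the strong range.

Fr₁ = 9.21; strong jump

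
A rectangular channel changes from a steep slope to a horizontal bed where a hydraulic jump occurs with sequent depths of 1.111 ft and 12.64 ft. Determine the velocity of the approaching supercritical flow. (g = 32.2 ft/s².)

For a rectangular channel the momentum equation gives q² = ½·g·y₁·y₂·(y₁ + y₂) = ½×32.2×1.111×12.64×13.75 = 3109.
q = √3109 = 55.76 ft²/s.
V₁ = q/y₁ = 55.76/1.111 = 50.19 ft/s.

V₁ = 50.19 ft/s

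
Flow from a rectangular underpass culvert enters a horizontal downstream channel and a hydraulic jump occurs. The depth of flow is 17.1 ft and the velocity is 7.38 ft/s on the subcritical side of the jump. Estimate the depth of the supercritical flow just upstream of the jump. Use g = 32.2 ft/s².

y₁ = 2.89 ft

Fr₂ = V₂/√(g·y₂) = 7.38/√(32.2×17.1) = 0.315.
The Bélanger relation is symmetric: y₁/y₂ = ½[√(1 + 8Fr₂²) − 1] = ½[√1.791 − 1] = 0.169.
y₁ = 0.169 × 17.1 = 2.89 ft.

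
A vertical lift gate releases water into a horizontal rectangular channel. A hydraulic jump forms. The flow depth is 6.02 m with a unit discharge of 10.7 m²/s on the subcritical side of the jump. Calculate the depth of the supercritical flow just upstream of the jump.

y₁ = 0.587 m

V₂ = q/y₂ = 10.7/6.02 = 1.78 m/s; Fr₂ = V₂/√(g·y₂) = 0.231.
Applying the sequent-depth relation in reverse, y₁/y₂ = ½[√(1 + 8Fr₂²) − 1] = ½[√1.428 − 1] = 0.0975.
y₁ = 0.0975 × 6.02 = 0.587 m.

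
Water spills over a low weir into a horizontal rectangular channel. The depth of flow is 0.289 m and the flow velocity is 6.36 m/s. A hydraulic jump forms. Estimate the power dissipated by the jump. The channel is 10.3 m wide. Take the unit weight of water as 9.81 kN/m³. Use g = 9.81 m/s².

P = 159 kW

Fr₁ = V₁/√(g·y₁) = 6.36/√(9.81×0.289) = 3.78.
By Bélanger, y₂/y₁ = ½[√(1 + 8Fr₁²) − 1] = ½[√115.1 − 1] = 4.87.
y₂ = 4.87 × 0.289 = 1.41 m.
Head loss: ΔE = (y₂ − y₁)³/(4y₁y₂) = (1.41 − 0.289)³/(4×0.289×1.41) = 1.39/1.63 = 0.858 m.
q = V₁·y₁ = 6.36 × 0.289 = 1.84 m²/s. Q = q·b = 1.84 × 10.3 = 18.9 m³/s. P = γ·Q·ΔE = 9.81 × 18.9 × 0.858 = 159 kW.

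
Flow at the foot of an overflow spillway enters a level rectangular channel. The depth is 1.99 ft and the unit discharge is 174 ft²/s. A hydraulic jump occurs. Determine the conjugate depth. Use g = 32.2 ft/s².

y₂ = 29.8 ft

V₁ = q/y₁ = 174/1.99 = 87.4 ft/s. Fr₁ = V₁/√(g·y₁) = 87.4/√(32.2×1.99) = 10.9.
Sequent-depth ratio: y₂/y₁ = ½[√(1 + 8Fr₁²) − 1] = ½[√955.5 − 1] = 15.0.
y₂ = 15.0 × 1.99 = 29.8 ft.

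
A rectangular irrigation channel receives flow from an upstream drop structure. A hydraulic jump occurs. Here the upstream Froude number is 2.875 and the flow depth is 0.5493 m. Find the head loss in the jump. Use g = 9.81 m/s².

Fr₁ = 2.875 (given).
By Bélanger, y₂/y₁ = ½[√(1 + 8Fr₁²) − 1] = ½[√67.125 − 1] = 3.596.
y₂ = 3.596 × 0.5493 = 1.976 m.
V₁ = Fr₁·√(g·y₁) = 2.875×√(9.81×0.5493) = 6.674 m/s; q = V₁·y₁ = 3.666 m²/s. V₂ = q/y₂ = 3.666/1.976 = 1.856 m/s. E₁ = y₁ + V₁²/2g = 2.819 m; E₂ = y₂ + V₂²/2g = 2.151 m. ΔE = E₁ − E₂ = 0.6684 m.

ΔE = 0.6684 m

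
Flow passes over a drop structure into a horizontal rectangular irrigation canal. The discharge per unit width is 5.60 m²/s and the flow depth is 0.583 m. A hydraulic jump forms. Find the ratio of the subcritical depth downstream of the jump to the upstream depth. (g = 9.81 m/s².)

V₁ = q/y₁ = 5.60/0.583 = 9.61 m/s. Fr₁ = V₁/√(g·y₁) = 9.61/√(9.81×0.583) = 4.02.
From the momentum equation for a rectangular channel, y₂/y₁ = ½[√(1 + 8Fr₁²) − 1] = ½[√130.1 − 1] = 5.20.

y₂/y₁ = 5.20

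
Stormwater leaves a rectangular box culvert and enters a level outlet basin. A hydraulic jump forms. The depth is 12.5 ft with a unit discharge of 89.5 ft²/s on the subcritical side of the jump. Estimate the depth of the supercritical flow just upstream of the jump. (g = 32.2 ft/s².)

V₂ = q/y₂ = 89.5/12.5 = 7.16 ft/s; Fr₂ = V₂/√(g·y₂) = 0.357.
From the momentum equation (using Fr₂), y₁/y₂ = ½[√(1 + 8Fr₂²) − 1] = ½[√2.019 − 1] = 0.210.
y₁ = 0.210 × 12.5 = 2.63 ft.

y₁ = 2.63 ft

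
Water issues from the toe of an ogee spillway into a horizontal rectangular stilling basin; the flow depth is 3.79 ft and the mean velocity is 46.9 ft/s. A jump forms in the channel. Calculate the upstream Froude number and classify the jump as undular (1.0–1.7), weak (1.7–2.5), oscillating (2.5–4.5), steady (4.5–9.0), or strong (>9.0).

Fr₁ = 4.25; oscillating jump

Fr₁ = V₁/√(g·y₁) = 46.9/√(32.2×3.79) = 4.25.
Fr₁ = 4.25 lies in the oscillating range.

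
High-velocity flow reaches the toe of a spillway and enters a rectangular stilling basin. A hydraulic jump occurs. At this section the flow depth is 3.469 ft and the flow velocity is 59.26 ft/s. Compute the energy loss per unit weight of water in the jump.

ΔE = 31.19 ft

Fr₁ = V₁/√(g·y₁) = 59.26/√(32.2×3.469) = 5.607.
Bélanger equation: y₂/y₁ = ½[√(1 + 8Fr₁²) − 1] = ½[√252.51 − 1] = 7.445.
y₂ = 7.445 × 3.469 = 25.83 ft.
Head loss: ΔE = (y₂ − y₁)³/(4y₁y₂) = (25.83 − 3.469)³/(4×3.469×25.83) = 11177/358.4 = 31.19 ft.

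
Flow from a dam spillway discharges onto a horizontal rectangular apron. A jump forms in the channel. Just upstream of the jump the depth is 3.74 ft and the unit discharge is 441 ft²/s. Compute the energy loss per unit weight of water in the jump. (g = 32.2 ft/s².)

ΔE = 164 ft

V₁ = q/y₁ = 441/3.74 = 118 ft/s. Fr₁ = V₁/√(g·y₁) = 118/√(32.2×3.74) = 10.7.
Conjugate-depth relation: y₂/y₁ = ½[√(1 + 8Fr₁²) − 1] = ½[√924.6 − 1] = 14.7.
y₂ = 14.7 × 3.74 = 55.0 ft.
V₂ = q/y₂ = 441/55.0 = 8.02 ft/s. E₁ = y₁ + V₁²/2g = 220 ft; E₂ = y₂ + V₂²/2g = 56.0 ft. ΔE = E₁ − E₂ = 164 ft.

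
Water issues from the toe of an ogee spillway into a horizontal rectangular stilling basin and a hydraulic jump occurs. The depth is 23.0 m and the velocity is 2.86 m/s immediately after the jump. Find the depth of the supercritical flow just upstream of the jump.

y₁ = 1.56 m

Fr₂ = V₂/√(g·y₂) = 2.86/√(9.81×23.0) = 0.190.
Since the conjugate-depth ratio holds either way, y₁/y₂ = ½[√(1 + 8Fr₂²) − 1] = ½[√1.290 − 1] = 0.0679.
y₁ = 0.0679 × 23.0 = 1.56 m.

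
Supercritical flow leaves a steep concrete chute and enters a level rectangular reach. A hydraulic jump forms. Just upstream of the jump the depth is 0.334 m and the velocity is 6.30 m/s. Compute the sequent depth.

Fr₁ = V₁/√(g·y₁) = 6.30/√(9.81×0.334) = 3.48.
Conjugate-depth relation: y₂/y₁ = ½[√(1 + 8Fr₁²) − 1] = ½[√97.91 − 1] = 4.45.
y₂ = 4.45 × 0.334 = 1.49 m.

y₂ = 1.49 m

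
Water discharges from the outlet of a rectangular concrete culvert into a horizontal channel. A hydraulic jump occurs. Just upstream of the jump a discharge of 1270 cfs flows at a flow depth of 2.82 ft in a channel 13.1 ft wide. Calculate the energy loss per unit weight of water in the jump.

ΔE = 7.27 ft

q = Q/b = 1270/13.1 = 96.9 ft²/s; V₁ = q/y₁ = 34.4 ft/s. Fr₁ = V₁/√(g·y₁) = 3.61.
Conjugate-depth relation: y₂/y₁ = ½[√(1 + 8Fr₁²) − 1] = ½[√105.1 − 1] = 4.63.
y₂ = 4.63 × 2.82 = 13.0 ft.
V₂ = q/y₂ = 96.9/13.0 = 7.43 ft/s. E₁ = y₁ + V₁²/2g = 21.2 ft; E₂ = y₂ + V₂²/2g = 13.9 ft. ΔE = E₁ − E₂ = 7.27 ft.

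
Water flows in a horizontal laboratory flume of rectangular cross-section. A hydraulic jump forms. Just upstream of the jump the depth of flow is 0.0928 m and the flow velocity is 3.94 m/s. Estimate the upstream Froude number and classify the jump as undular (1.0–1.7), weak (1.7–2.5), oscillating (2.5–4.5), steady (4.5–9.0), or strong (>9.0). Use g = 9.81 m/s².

Fr₁ = V₁/√(g·y₁) = 3.94/√(9.81×0.0928) = 4.13.
Fr₁ = 4.13 lies in the oscillating range.

Fr₁ = 4.13; oscillating jump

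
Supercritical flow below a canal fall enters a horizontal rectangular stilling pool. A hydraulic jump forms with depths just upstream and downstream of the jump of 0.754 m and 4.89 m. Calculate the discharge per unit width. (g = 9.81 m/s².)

q = 10.1 m²/s

For a rectangular channel the momentum equation gives q² = ½·g·y₁·y₂·(y₁ + y₂) = ½×9.81×0.754×4.89×5.64 = 102.
q = √102 = 10.1 m²/s.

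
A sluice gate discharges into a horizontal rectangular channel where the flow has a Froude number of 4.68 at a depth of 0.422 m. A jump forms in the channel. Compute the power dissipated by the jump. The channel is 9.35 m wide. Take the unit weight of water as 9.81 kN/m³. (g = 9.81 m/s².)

P = 859 kW

Fr₁ = 4.68 (given).
Conjugate-depth relation: y₂/y₁ = ½[√(1 + 8Fr₁²) − 1] = ½[√176.2 − 1] = 6.14.
y₂ = 6.14 × 0.422 = 2.59 m.
V₁ = Fr₁·√(g·y₁) = 4.68×√(9.81×0.422) = 9.52 m/s; q = V₁·y₁ = 4.02 m²/s. V₂ = q/y₂ = 4.02/2.59 = 1.55 m/s. E₁ = y₁ + V₁²/2g = 5.04 m; E₂ = y₂ + V₂²/2g = 2.71 m. ΔE = E₁ − E₂ = 2.33 m.
Q = q·b = 4.02 × 9.35 = 37.6 m³/s. P = γ·Q·ΔE = 9.81 × 37.6 × 2.33 = 859 kW.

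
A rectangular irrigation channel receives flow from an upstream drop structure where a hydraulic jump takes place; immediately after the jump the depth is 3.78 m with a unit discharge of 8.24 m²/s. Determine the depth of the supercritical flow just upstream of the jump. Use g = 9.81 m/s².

y₁ = 0.800 m

V₂ = q/y₂ = 8.24/3.78 = 2.18 m/s; Fr₂ = V₂/√(g·y₂) = 0.358.
Applying the sequent-depth relation in reverse, y₁/y₂ = ½[√(1 + 8Fr₂²) − 1] = ½[√2.025 − 1] = 0.212.
y₁ = 0.212 × 3.78 = 0.800 m.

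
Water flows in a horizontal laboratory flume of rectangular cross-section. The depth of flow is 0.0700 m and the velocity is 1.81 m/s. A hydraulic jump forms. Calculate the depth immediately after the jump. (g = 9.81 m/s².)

Fr₁ = V₁/√(g·y₁) = 1.81/√(9.81×0.0700) = 2.18.
Sequent-depth ratio: y₂/y₁ = ½[√(1 + 8Fr₁²) − 1] = ½[√39.17 − 1] = 2.63.
y₂ = 2.63 × 0.0700 = 0.184 m.

y₂ = 0.184 m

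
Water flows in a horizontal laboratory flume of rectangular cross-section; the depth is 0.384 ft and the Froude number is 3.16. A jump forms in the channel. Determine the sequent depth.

y₂ = 1.53 ft

Fr₁ = 3.16 (given).
Conjugate-depth relation: y₂/y₁ = ½[√(1 + 8Fr₁²) − 1] = ½[√80.88 − 1] = 4.00.
y₂ = 4.00 × 0.384 = 1.53 ft.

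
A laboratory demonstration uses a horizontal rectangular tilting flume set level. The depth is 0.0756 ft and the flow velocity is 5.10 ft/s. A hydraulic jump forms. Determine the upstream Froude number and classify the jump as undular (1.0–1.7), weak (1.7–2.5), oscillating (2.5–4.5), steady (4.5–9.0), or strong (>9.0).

Fr₁ = V₁/√(g·y₁) = 5.10/√(32.2×0.0756) = 3.27.
Fr₁ = 3.27 lies in the oscillating range.

Fr₁ = 3.27; oscillating jump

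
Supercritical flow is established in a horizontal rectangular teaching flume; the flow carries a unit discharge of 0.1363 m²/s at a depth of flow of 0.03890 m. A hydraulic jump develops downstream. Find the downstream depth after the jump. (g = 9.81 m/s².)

V₁ = q/y₁ = 0.1363/0.03890 = 3.504 m/s. Fr₁ = V₁/√(g·y₁) = 3.504/√(9.81×0.03890) = 5.672.
From the momentum equation for a rectangular channel, y₂/y₁ = ½[√(1 + 8Fr₁²) − 1] = ½[√258.37 − 1] = 7.537.
y₂ = 7.537 × 0.03890 = 0.2932 m.

y₂ = 0.2932 m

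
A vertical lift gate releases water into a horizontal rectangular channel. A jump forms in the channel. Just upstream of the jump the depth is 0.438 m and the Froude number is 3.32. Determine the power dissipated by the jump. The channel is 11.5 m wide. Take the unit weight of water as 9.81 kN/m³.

Fr₁ = 3.32 (given).
Sequent-depth ratio: y₂/y₁ = ½[√(1 + 8Fr₁²) − 1] = ½[√89.18 − 1] = 4.22.
y₂ = 4.22 × 0.438 = 1.85 m.
Head loss: ΔE = (y₂ − y₁)³/(4y₁y₂) = (1.85 − 0.438)³/(4×0.438×1.85) = 2.81/3.24 = 0.867 m.
V₁ = Fr₁·√(g·y₁) = 3.32×√(9.81×0.438) = 6.88 m/s; q = V₁·y₁ = 3.01 m²/s. Q = q·b = 3.01 × 11.5 = 34.7 m³/s. P = γ·Q·ΔE = 9.81 × 34.7 × 0.867 = 295 kW.

P = 295 kW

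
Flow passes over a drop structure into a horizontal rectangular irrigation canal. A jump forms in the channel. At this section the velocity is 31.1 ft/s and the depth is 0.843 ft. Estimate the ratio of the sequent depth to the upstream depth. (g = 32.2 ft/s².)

Fr₁ = V₁/√(g·y₁) = 31.1/√(32.2×0.843) = 5.97.
Sequent-depth ratio: y₂/y₁ = ½[√(1 + 8Fr₁²) − 1] = ½[√286.1 − 1] = 7.96.

y₂/y₁ = 7.96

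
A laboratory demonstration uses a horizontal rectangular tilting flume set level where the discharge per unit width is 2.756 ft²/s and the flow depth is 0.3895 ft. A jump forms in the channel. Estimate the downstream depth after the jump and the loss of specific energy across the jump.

y₂ = 0.9229 ft; ΔE = 0.1055 ft

V₁ = q/y₁ = 2.756/0.3895 = 7.076 ft/s. Fr₁ = V₁/√(g·y₁) = 7.076/√(32.2×0.3895) = 1.998.
Conjugate-depth relation: y₂/y₁ = ½[√(1 + 8Fr₁²) − 1] = ½[√32.935 − 1] = 2.369.
y₂ = 2.369 × 0.3895 = 0.9229 ft.
Head loss: ΔE = (y₂ − y₁)³/(4y₁y₂) = (0.9229 − 0.3895)³/(4×0.3895×0.9229) = 0.1518/1.438 = 0.1055 ft.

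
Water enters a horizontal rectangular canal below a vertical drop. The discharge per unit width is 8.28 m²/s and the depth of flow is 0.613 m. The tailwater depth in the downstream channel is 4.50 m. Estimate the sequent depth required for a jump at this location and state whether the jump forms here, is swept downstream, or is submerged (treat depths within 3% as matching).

V₁ = q/y₁ = 8.28/0.613 = 13.5 m/s. Fr₁ = V₁/√(g·y₁) = 13.5/√(9.81×0.613) = 5.51.
Conjugate-depth relation: y₂/y₁ = ½[√(1 + 8Fr₁²) − 1] = ½[√243.7 − 1] = 7.31.
y₂ = 7.31 × 0.613 = 4.48 m.
Tailwater y_tw = 4.50 m: y_tw ≈ y₂, so the jump forms here.

y₂ = 4.48 m; the jump forms here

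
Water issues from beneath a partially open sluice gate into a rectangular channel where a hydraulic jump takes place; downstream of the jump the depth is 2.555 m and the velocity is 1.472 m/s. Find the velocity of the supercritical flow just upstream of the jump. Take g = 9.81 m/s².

V₁ = 9.793 m/s

Fr₂ = V₂/√(g·y₂) = 1.472/√(9.81×2.555) = 0.2940.
Applying the sequent-depth relation in reverse, y₁/y₂ = ½[√(1 + 8Fr₂²) − 1] = ½[√1.6916 − 1] = 0.1503.
y₁ = 0.1503 × 2.555 = 0.3840 m.
V₁ = q/y₁ = 3.761/0.3840 = 9.793 m/s.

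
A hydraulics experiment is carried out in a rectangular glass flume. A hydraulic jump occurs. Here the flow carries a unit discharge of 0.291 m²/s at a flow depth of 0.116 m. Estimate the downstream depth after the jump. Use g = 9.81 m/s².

V₁ = q/y₁ = 0.291/0.116 = 2.51 m/s. Fr₁ = V₁/√(g·y₁) = 2.51/√(9.81×0.116) = 2.35.
Bélanger equation: y₂/y₁ = ½[√(1 + 8Fr₁²) − 1] = ½[√45.24 − 1] = 2.86.
y₂ = 2.86 × 0.116 = 0.332 m.

y₂ = 0.332 m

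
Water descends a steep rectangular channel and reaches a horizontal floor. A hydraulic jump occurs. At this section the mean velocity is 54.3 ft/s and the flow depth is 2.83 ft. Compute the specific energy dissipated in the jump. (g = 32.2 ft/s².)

ΔE = 26.4 ft

Fr₁ = V₁/√(g·y₁) = 54.3/√(32.2×2.83) = 5.69.
Sequent-depth ratio: y₂/y₁ = ½[√(1 + 8Fr₁²) − 1] = ½[√259.8 − 1] = 7.56.
y₂ = 7.56 × 2.83 = 21.4 ft.
q = V₁·y₁ = 54.3 × 2.83 = 154 ft²/s. V₂ = q/y₂ = 154/21.4 = 7.18 ft/s. E₁ = y₁ + V₁²/2g = 48.6 ft; E₂ = y₂ + V₂²/2g = 22.2 ft. ΔE = E₁ − E₂ = 26.4 ft.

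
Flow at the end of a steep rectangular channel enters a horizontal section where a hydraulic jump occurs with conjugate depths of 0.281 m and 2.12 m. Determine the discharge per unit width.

q = 2.65 m²/s

For a rectangular channel the momentum equation gives q² = ½·g·y₁·y₂·(y₁ + y₂) = ½×9.81×0.281×2.12×2.40 = 7.02.
q = √7.02 = 2.65 m²/s.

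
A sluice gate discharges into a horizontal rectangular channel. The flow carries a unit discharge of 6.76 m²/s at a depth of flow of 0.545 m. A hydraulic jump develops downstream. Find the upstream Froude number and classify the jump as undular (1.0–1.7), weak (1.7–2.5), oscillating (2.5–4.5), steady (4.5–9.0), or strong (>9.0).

Fr₁ = 5.36; steady jump

V₁ = q/y₁ = 6.76/0.545 = 12.4 m/s. Fr₁ = V₁/√(g·y₁) = 12.4/√(9.81×0.545) = 5.36.
Fr₁ = 5.36 lies in the steady range.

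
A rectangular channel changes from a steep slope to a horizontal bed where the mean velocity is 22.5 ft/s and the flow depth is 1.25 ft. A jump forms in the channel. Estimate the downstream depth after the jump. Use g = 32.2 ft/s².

y₂ = 5.68 ft

Fr₁ = V₁/√(g·y₁) = 22.5/√(32.2×1.25) = 3.55.
Conjugate-depth relation: y₂/y₁ = ½[√(1 + 8Fr₁²) − 1] = ½[√101.6 − 1] = 4.54.
y₂ = 4.54 × 1.25 = 5.68 ft.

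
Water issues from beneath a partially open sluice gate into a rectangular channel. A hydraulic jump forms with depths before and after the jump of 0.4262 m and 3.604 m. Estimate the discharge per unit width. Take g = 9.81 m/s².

For a rectangular channel the momentum equation gives q² = ½·g·y₁·y₂·(y₁ + y₂) = ½×9.81×0.4262×3.604×4.030 = 30.36.
q = √30.36 = 5.510 m²/s.

q = 5.510 m²/s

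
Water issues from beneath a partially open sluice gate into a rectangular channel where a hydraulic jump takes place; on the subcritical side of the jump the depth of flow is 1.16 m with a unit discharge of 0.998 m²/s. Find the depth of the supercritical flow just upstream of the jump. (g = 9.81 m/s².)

V₂ = q/y₂ = 0.998/1.16 = 0.860 m/s; Fr₂ = V₂/√(g·y₂) = 0.255.
The Bélanger relation is symmetric: y₁/y₂ = ½[√(1 + 8Fr₂²) − 1] = ½[√1.520 − 1] = 0.117.
y₁ = 0.117 × 1.16 = 0.135 m.

y₁ = 0.135 m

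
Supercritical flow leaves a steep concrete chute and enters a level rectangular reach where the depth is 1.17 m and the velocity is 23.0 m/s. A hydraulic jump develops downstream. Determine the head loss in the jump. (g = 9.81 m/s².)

Fr₁ = V₁/√(g·y₁) = 23.0/√(9.81×1.17) = 6.79.
Conjugate-depth relation: y₂/y₁ = ½[√(1 + 8Fr₁²) − 1] = ½[√369.7 − 1] = 9.11.
y₂ = 9.11 × 1.17 = 10.7 m.
q = V₁·y₁ = 23.0 × 1.17 = 26.9 m²/s. V₂ = q/y₂ = 26.9/10.7 = 2.52 m/s. E₁ = y₁ + V₁²/2g = 28.1 m; E₂ = y₂ + V₂²/2g = 11.0 m. ΔE = E₁ − E₂ = 17.1 m.

ΔE = 17.1 m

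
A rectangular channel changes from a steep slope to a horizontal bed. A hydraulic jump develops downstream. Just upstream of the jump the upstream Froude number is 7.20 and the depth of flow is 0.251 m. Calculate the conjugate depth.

Fr₁ = 7.20 (given).
By Bélanger, y₂/y₁ = ½[√(1 + 8Fr₁²) − 1] = ½[√415.7 − 1] = 9.69.
y₂ = 9.69 × 0.251 = 2.43 m.

y₂ = 2.43 m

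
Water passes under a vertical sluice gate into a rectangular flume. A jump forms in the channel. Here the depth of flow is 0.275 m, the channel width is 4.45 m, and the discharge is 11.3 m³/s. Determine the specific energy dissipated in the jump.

ΔE = 2.49 m

q = Q/b = 11.3/4.45 = 2.54 m²/s; V₁ = q/y₁ = 9.23 m/s. Fr₁ = V₁/√(g·y₁) = 5.62.
Sequent-depth ratio: y₂/y₁ = ½[√(1 + 8Fr₁²) − 1] = ½[√253.8 − 1] = 7.47.
y₂ = 7.47 × 0.275 = 2.05 m.
V₂ = q/y₂ = 2.54/2.05 = 1.24 m/s. E₁ = y₁ + V₁²/2g = 4.62 m; E₂ = y₂ + V₂²/2g = 2.13 m. ΔE = E₁ − E₂ = 2.49 m.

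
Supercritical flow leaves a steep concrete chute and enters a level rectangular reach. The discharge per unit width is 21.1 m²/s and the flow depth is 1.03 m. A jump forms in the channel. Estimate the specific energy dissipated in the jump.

V₁ = q/y₁ = 21.1/1.03 = 20.5 m/s. Fr₁ = V₁/√(g·y₁) = 20.5/√(9.81×1.03) = 6.44.
Sequent-depth ratio: y₂/y₁ = ½[√(1 + 8Fr₁²) − 1] = ½[√333.3 − 1] = 8.63.
y₂ = 8.63 × 1.03 = 8.89 m.
Head loss: ΔE = (y₂ − y₁)³/(4y₁y₂) = (8.89 − 1.03)³/(4×1.03×8.89) = 485/36.6 = 13.2 m.

ΔE = 13.2 m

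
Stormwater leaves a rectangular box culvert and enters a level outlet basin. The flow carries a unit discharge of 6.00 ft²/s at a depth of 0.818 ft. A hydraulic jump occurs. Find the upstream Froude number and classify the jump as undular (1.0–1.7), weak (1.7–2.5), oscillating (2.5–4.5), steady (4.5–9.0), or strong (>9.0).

V₁ = q/y₁ = 6.00/0.818 = 7.33 ft/s. Fr₁ = V₁/√(g·y₁) = 7.33/√(32.2×0.818) = 1.43.
Fr₁ = 1.43 lies in the undular range.

Fr₁ = 1.43; undular jump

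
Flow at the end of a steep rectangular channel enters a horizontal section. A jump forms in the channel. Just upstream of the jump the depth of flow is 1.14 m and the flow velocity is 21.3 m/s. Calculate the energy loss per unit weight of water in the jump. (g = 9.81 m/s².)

ΔE = 14.2 m

Fr₁ = V₁/√(g·y₁) = 21.3/√(9.81×1.14) = 6.37.
From the momentum equation for a rectangular channel, y₂/y₁ = ½[√(1 + 8Fr₁²) − 1] = ½[√325.5 − 1] = 8.52.
y₂ = 8.52 × 1.14 = 9.71 m.
Head loss: ΔE = (y₂ − y₁)³/(4y₁y₂) = (9.71 − 1.14)³/(4×1.14×9.71) = 630/44.3 = 14.2 m.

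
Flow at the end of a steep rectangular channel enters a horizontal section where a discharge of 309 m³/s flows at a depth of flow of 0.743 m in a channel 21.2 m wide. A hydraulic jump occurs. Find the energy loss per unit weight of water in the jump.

q = Q/b = 309/21.2 = 14.6 m²/s; V₁ = q/y₁ = 19.6 m/s. Fr₁ = V₁/√(g·y₁) = 7.27.
Bélanger equation: y₂/y₁ = ½[√(1 + 8Fr₁²) − 1] = ½[√423.4 − 1] = 9.79.
y₂ = 9.79 × 0.743 = 7.27 m.
Head loss: ΔE = (y₂ − y₁)³/(4y₁y₂) = (7.27 − 0.743)³/(4×0.743×7.27) = 278/21.6 = 12.9 m.

ΔE = 12.9 m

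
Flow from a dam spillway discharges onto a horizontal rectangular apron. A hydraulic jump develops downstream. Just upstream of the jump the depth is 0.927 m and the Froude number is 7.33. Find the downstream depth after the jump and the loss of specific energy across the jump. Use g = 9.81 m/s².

Fr₁ = 7.33 (given).
From the momentum equation for a rectangular channel, y₂/y₁ = ½[√(1 + 8Fr₁²) − 1] = ½[√430.8 − 1] = 9.88.
y₂ = 9.88 × 0.927 = 9.16 m.
Head loss: ΔE = (y₂ − y₁)³/(4y₁y₂) = (9.16 − 0.927)³/(4×0.927×9.16) = 557/34.0 = 16.4 m.

y₂ = 9.16 m; ΔE = 16.4 m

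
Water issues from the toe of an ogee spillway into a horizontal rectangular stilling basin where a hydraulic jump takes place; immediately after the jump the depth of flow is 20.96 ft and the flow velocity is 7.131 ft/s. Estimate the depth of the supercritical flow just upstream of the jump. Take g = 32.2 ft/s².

y₁ = 2.788 ft

Fr₂ = V₂/√(g·y₂) = 7.131/√(32.2×20.96) = 0.2745.
From the momentum equation (using Fr₂), y₁/y₂ = ½[√(1 + 8Fr₂²) − 1] = ½[√1.6028 − 1] = 0.1330.
y₁ = 0.1330 × 20.96 = 2.788 ft.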